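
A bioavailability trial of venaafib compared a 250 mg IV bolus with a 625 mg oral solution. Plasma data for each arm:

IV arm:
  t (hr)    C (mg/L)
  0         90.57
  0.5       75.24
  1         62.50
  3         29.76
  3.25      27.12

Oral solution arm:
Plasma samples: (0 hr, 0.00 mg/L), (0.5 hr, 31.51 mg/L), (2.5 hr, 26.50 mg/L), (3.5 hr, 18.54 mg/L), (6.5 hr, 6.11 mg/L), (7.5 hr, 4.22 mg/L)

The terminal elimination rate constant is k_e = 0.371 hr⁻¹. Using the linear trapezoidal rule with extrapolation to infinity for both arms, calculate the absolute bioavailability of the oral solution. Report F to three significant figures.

F = 0.229

Trapezoidal AUC_0→3.25 (IV):
  [0→0.5]: (90.57+75.24)/2 × 0.5 = 41.4525
  [0.5→1]: (75.24+62.50)/2 × 0.5 = 34.435
  [1→3]: (62.50+29.76)/2 × 2 = 92.26
  [3→3.25]: (29.76+27.12)/2 × 0.25 = 7.11
  Sum = 175.2575 mg/L·hr
IV tail: 27.12/0.371 = 73.100; AUC_iv,0→∞ = 175.2575 + 73.100 = 248.3575 mg/L·hr
Trapezoidal AUC_0→7.5 (oral solution):
  [0→0.5]: (0.00+31.51)/2 × 0.5 = 7.8775
  [0.5→2.5]: (31.51+26.50)/2 × 2 = 58.01
  [2.5→3.5]: (26.50+18.54)/2 × 1 = 22.52
  [3.5→6.5]: (18.54+6.11)/2 × 3 = 36.975
  [6.5→7.5]: (6.11+4.22)/2 × 1 = 5.165
  Sum = 130.5475 mg/L·hr
oral solution tail: 4.22/0.371 = 11.375; AUC_ev,0→∞ = 130.5475 + 11.375 = 141.9225 mg/L·hr
F = (AUC_ev/D_ev)/(AUC_iv/D_iv) = (141.9225/625)/(248.3575/250) = 0.227076/0.99343 = 0.2286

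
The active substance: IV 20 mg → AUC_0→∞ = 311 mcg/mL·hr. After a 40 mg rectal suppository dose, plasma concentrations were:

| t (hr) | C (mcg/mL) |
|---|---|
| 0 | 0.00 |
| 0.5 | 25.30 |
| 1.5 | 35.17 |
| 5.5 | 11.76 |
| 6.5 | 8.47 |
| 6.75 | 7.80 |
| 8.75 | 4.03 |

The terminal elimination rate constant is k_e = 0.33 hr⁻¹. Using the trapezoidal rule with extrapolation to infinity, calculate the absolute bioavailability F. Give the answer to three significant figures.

F = 0.268

Trapezoidal AUC_0→8.75 (rectal suppository):
  [0→0.5]: (0.00+25.30)/2 × 0.5 = 6.325
  [0.5→1.5]: (25.30+35.17)/2 × 1 = 30.235
  [1.5→5.5]: (35.17+11.76)/2 × 4 = 93.86
  [5.5→6.5]: (11.76+8.47)/2 × 1 = 10.115
  [6.5→6.75]: (8.47+7.80)/2 × 0.25 = 2.03375
  [6.75→8.75]: (7.80+4.03)/2 × 2 = 11.83
  Sum = 154.39875 mcg/mL·hr
Tail: C_last/k_e = 4.03/0.33 = 12.212
AUC_0→∞ (rectal suppository) = 154.39875 + 12.212 = 166.61075 mcg/mL·hr
F = (AUC_ev/D_ev)/(AUC_iv/D_iv) = (166.61075/40)/(311/20) = 4.16527/15.55 = 0.2679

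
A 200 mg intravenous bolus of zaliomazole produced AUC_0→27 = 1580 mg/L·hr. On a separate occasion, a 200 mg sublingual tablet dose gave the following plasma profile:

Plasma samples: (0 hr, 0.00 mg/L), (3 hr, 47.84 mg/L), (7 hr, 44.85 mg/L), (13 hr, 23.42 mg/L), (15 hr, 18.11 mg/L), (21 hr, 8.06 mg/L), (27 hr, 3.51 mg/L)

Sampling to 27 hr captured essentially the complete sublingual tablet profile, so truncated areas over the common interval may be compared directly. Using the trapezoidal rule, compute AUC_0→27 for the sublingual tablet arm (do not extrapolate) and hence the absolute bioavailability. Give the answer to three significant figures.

Trapezoidal AUC_0→27 (sublingual tablet):
  [0→3]: (0.00+47.84)/2 × 3 = 71.76
  [3→7]: (47.84+44.85)/2 × 4 = 185.38
  [7→13]: (44.85+23.42)/2 × 6 = 204.81
  [13→15]: (23.42+18.11)/2 × 2 = 41.53
  [15→21]: (18.11+8.06)/2 × 6 = 78.51
  [21→27]: (8.06+3.51)/2 × 6 = 34.71
  Sum = 616.7 mg/L·hr
F = (AUC_ev/D_ev)/(AUC_iv/D_iv) = (616.7/200)/(1580/200) = 3.0835/7.9 = 0.3903

F = 0.390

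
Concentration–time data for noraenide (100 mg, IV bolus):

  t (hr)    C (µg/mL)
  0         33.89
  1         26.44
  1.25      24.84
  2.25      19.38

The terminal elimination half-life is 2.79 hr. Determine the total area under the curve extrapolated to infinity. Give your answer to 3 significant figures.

Trapezoidal AUC_0→2.25:
  [0→1]: (33.89+26.44)/2 × 1 = 30.165
  [1→1.25]: (26.44+24.84)/2 × 0.25 = 6.41
  [1.25→2.25]: (24.84+19.38)/2 × 1 = 22.11
  Sum = 58.685 µg/mL·hr
k_e = ln2 / t½ = 0.693147 / 2.79 = 0.2484 hr^-1
Extrapolated tail: C_last / k_e = 19.38 / 0.2484 = 78.019
AUC_0→∞ = 58.685 + 78.019 = 136.704 µg/mL·hr

AUC = 137 µg/mL·hr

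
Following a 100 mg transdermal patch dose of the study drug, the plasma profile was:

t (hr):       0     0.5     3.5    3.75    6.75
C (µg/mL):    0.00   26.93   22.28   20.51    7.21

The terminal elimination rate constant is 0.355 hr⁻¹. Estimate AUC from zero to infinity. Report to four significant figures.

AUC = 147.8 µg/mL·hr

Trapezoidal AUC_0→6.75:
  [0→0.5]: (0.00+26.93)/2 × 0.5 = 6.7325
  [0.5→3.5]: (26.93+22.28)/2 × 3 = 73.815
  [3.5→3.75]: (22.28+20.51)/2 × 0.25 = 5.34875
  [3.75→6.75]: (20.51+7.21)/2 × 3 = 41.58
  Sum = 127.47625 µg/mL·hr
Extrapolated tail: C_last / k_e = 7.21 / 0.355 = 20.310
AUC_0→∞ = 127.47625 + 20.310 = 147.78625 µg/mL·hr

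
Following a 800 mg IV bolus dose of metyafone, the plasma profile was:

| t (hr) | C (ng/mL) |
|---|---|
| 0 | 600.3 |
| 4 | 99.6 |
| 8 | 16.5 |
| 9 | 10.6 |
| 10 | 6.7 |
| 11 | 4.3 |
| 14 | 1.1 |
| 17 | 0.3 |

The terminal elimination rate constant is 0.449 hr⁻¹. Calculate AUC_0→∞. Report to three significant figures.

AUC = 1670 ng/mL·hr

Trapezoidal AUC_0→17:
  [0→4]: (600.3+99.6)/2 × 4 = 1399.8
  [4→8]: (99.6+16.5)/2 × 4 = 232.2
  [8→9]: (16.5+10.6)/2 × 1 = 13.55
  [9→10]: (10.6+6.7)/2 × 1 = 8.65
  [10→11]: (6.7+4.3)/2 × 1 = 5.5
  [11→14]: (4.3+1.1)/2 × 3 = 8.1
  [14→17]: (1.1+0.3)/2 × 3 = 2.1
  Sum = 1669.9 ng/mL·hr
Extrapolated tail: C_last / k_e = 0.3 / 0.449 = 0.668
AUC_0→∞ = 1669.9 + 0.668 = 1670.568 ng/mL·hr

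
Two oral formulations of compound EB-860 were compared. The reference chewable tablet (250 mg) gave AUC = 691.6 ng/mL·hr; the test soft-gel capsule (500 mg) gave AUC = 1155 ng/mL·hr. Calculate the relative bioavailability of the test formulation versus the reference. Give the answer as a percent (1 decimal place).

F_rel = (AUC_test/D_test) / (AUC_ref/D_ref)
      = (1155/500) / (691.6/250)
      = 2.31 / 2.7664 = 0.8350 = 83.50%

F_rel = 83.5%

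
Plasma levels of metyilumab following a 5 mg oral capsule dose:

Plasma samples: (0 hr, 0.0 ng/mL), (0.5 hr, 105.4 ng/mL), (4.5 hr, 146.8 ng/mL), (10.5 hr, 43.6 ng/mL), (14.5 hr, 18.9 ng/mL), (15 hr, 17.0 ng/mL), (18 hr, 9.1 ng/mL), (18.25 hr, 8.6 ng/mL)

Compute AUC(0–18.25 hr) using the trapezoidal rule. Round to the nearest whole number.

AUC = 1277 ng/mL·hr

Trapezoidal AUC_0→18.25:
  [0→0.5]: (0.0+105.4)/2 × 0.5 = 26.35
  [0.5→4.5]: (105.4+146.8)/2 × 4 = 504.4
  [4.5→10.5]: (146.8+43.6)/2 × 6 = 571.2
  [10.5→14.5]: (43.6+18.9)/2 × 4 = 125.0
  [14.5→15]: (18.9+17.0)/2 × 0.5 = 8.975
  [15→18]: (17.0+9.1)/2 × 3 = 39.15
  [18→18.25]: (9.1+8.6)/2 × 0.25 = 2.2125
  Sum = 1277.2875 ng/mL·hr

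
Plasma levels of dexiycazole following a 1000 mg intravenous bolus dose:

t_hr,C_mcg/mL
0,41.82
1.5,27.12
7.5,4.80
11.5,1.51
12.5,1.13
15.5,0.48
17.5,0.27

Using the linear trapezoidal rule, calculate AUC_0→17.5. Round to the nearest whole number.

Trapezoidal AUC_0→17.5:
  [0→1.5]: (41.82+27.12)/2 × 1.5 = 51.705
  [1.5→7.5]: (27.12+4.80)/2 × 6 = 95.76
  [7.5→11.5]: (4.80+1.51)/2 × 4 = 12.62
  [11.5→12.5]: (1.51+1.13)/2 × 1 = 1.32
  [12.5→15.5]: (1.13+0.48)/2 × 3 = 2.415
  [15.5→17.5]: (0.48+0.27)/2 × 2 = 0.75
  Sum = 164.57 mcg/mL·hr

AUC = 165 mcg/mL·hr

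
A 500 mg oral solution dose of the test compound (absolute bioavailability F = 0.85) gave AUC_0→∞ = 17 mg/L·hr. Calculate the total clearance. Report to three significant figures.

CL = F × Dose / AUC_0→∞
   = 0.85 × 500 / 17 = 25 L/hr

CL = 25.0 L/hr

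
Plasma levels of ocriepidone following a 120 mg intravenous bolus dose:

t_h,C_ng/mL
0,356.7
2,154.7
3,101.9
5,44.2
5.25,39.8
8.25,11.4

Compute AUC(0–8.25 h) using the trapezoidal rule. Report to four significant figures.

AUC = 873.1 ng/mL·h

Trapezoidal AUC_0→8.25:
  [0→2]: (356.7+154.7)/2 × 2 = 511.4
  [2→3]: (154.7+101.9)/2 × 1 = 128.3
  [3→5]: (101.9+44.2)/2 × 2 = 146.1
  [5→5.25]: (44.2+39.8)/2 × 0.25 = 10.5
  [5.25→8.25]: (39.8+11.4)/2 × 3 = 76.8
  Sum = 873.1 ng/mL·h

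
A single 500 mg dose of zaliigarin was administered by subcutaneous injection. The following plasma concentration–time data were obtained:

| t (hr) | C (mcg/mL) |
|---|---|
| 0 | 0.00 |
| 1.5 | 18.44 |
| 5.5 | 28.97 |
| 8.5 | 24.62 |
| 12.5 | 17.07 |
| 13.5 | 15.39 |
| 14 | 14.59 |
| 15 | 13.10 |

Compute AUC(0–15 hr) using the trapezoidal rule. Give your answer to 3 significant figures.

AUC = 310 mcg/mL·hr

Trapezoidal AUC_0→15:
  [0→1.5]: (0.00+18.44)/2 × 1.5 = 13.83
  [1.5→5.5]: (18.44+28.97)/2 × 4 = 94.82
  [5.5→8.5]: (28.97+24.62)/2 × 3 = 80.385
  [8.5→12.5]: (24.62+17.07)/2 × 4 = 83.38
  [12.5→13.5]: (17.07+15.39)/2 × 1 = 16.23
  [13.5→14]: (15.39+14.59)/2 × 0.5 = 7.495
  [14→15]: (14.59+13.10)/2 × 1 = 13.845
  Sum = 309.985 mcg/mL·hr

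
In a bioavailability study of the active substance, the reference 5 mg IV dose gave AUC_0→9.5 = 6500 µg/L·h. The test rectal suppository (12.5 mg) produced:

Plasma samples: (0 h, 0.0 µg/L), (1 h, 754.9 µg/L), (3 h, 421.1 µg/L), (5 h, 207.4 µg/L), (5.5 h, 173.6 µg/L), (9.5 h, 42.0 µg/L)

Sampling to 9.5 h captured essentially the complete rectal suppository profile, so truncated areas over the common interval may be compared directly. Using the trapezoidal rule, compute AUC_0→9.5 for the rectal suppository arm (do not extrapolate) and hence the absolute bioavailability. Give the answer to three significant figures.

Trapezoidal AUC_0→9.5 (rectal suppository):
  [0→1]: (0.0+754.9)/2 × 1 = 377.45
  [1→3]: (754.9+421.1)/2 × 2 = 1176.0
  [3→5]: (421.1+207.4)/2 × 2 = 628.5
  [5→5.5]: (207.4+173.6)/2 × 0.5 = 95.25
  [5.5→9.5]: (173.6+42.0)/2 × 4 = 431.2
  Sum = 2708.4 µg/L·h
F = (AUC_ev/D_ev)/(AUC_iv/D_iv) = (2708.4/12.5)/(6500/5) = 216.672/1300 = 0.1667

F = 0.167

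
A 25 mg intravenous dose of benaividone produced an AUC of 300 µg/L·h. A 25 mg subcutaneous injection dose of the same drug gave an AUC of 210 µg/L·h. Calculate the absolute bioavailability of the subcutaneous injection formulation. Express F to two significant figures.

F = 0.70

F = (AUC_ev / D_ev) / (AUC_iv / D_iv)
  = (210/25) / (300/25)
  = 8.4 / 12 = 0.7000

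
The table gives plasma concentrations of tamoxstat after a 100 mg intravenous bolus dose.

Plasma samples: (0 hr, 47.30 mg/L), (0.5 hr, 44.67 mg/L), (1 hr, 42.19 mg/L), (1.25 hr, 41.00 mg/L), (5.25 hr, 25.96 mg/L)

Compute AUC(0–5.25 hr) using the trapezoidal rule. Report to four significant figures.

AUC = 189.0 mg/L·hr

Trapezoidal AUC_0→5.25:
  [0→0.5]: (47.30+44.67)/2 × 0.5 = 22.9925
  [0.5→1]: (44.67+42.19)/2 × 0.5 = 21.715
  [1→1.25]: (42.19+41.00)/2 × 0.25 = 10.39875
  [1.25→5.25]: (41.00+25.96)/2 × 4 = 133.92
  Sum = 189.02625 mg/L·hr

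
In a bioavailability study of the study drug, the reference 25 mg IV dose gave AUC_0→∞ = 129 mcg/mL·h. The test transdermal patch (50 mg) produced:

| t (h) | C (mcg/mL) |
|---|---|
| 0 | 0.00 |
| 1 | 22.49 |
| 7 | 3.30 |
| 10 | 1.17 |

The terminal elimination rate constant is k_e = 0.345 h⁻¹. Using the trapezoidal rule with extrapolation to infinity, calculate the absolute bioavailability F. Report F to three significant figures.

F = 0.383

Trapezoidal AUC_0→10 (transdermal patch):
  [0→1]: (0.00+22.49)/2 × 1 = 11.245
  [1→7]: (22.49+3.30)/2 × 6 = 77.37
  [7→10]: (3.30+1.17)/2 × 3 = 6.705
  Sum = 95.32 mcg/mL·h
Tail: C_last/k_e = 1.17/0.345 = 3.391
AUC_0→∞ (transdermal patch) = 95.32 + 3.391 = 98.711 mcg/mL·h
F = (AUC_ev/D_ev)/(AUC_iv/D_iv) = (98.711/50)/(129/25) = 1.97422/5.16 = 0.3826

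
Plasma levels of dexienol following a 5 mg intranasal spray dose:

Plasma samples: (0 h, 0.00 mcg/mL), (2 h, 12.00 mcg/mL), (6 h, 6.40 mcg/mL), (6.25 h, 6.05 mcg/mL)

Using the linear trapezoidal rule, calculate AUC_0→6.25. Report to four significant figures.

AUC = 50.36 mcg/mL·h

Trapezoidal AUC_0→6.25:
  [0→2]: (0.00+12.00)/2 × 2 = 12.0
  [2→6]: (12.00+6.40)/2 × 4 = 36.8
  [6→6.25]: (6.40+6.05)/2 × 0.25 = 1.55625
  Sum = 50.35625 mcg/mL·h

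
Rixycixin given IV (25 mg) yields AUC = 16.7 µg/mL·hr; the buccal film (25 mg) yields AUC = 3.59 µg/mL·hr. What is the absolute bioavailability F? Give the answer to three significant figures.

F = (AUC_ev / D_ev) / (AUC_iv / D_iv)
  = (3.59/25) / (16.7/25)
  = 0.1436 / 0.668 = 0.2150

F = 0.215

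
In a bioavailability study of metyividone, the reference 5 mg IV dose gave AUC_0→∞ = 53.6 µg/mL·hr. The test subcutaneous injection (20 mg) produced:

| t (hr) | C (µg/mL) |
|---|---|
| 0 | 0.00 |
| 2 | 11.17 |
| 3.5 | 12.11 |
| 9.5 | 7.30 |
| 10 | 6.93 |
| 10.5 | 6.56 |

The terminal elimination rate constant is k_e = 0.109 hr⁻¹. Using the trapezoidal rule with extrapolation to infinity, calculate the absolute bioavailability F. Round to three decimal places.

F = 0.718

Trapezoidal AUC_0→10.5 (subcutaneous injection):
  [0→2]: (0.00+11.17)/2 × 2 = 11.17
  [2→3.5]: (11.17+12.11)/2 × 1.5 = 17.46
  [3.5→9.5]: (12.11+7.30)/2 × 6 = 58.23
  [9.5→10]: (7.30+6.93)/2 × 0.5 = 3.5575
  [10→10.5]: (6.93+6.56)/2 × 0.5 = 3.3725
  Sum = 93.79 µg/mL·hr
Tail: C_last/k_e = 6.56/0.109 = 60.183
AUC_0→∞ (subcutaneous injection) = 93.79 + 60.183 = 153.973 µg/mL·hr
F = (AUC_ev/D_ev)/(AUC_iv/D_iv) = (153.973/20)/(53.6/5) = 7.69865/10.72 = 0.7182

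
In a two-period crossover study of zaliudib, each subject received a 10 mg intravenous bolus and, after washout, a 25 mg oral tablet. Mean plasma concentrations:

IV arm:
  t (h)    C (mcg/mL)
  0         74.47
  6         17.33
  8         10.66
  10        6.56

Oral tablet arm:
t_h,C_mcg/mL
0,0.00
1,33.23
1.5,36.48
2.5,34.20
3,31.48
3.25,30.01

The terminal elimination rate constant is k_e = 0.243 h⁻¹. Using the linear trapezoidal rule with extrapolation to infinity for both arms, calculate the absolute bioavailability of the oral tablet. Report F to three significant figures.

Trapezoidal AUC_0→10 (IV):
  [0→6]: (74.47+17.33)/2 × 6 = 275.4
  [6→8]: (17.33+10.66)/2 × 2 = 27.99
  [8→10]: (10.66+6.56)/2 × 2 = 17.22
  Sum = 320.61 mcg/mL·h
IV tail: 6.56/0.243 = 26.996; AUC_iv,0→∞ = 320.61 + 26.996 = 347.606 mcg/mL·h
Trapezoidal AUC_0→3.25 (oral tablet):
  [0→1]: (0.00+33.23)/2 × 1 = 16.615
  [1→1.5]: (33.23+36.48)/2 × 0.5 = 17.4275
  [1.5→2.5]: (36.48+34.20)/2 × 1 = 35.34
  [2.5→3]: (34.20+31.48)/2 × 0.5 = 16.42
  [3→3.25]: (31.48+30.01)/2 × 0.25 = 7.68625
  Sum = 93.48875 mcg/mL·h
oral tablet tail: 30.01/0.243 = 123.498; AUC_ev,0→∞ = 93.48875 + 123.498 = 216.98675 mcg/mL·h
F = (AUC_ev/D_ev)/(AUC_iv/D_iv) = (216.98675/25)/(347.606/10) = 8.67947/34.7606 = 0.2497

F = 0.250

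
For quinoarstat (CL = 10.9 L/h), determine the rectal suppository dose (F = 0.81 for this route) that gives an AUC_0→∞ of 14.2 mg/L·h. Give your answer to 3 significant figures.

Dose = 191 mg

Dose = CL × AUC_0→∞ / F
     = 10.9 × 14.2 / 0.81 = 191.086 mg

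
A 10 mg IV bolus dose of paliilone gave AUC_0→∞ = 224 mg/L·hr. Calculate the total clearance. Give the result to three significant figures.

CL = Dose_iv / AUC_0→∞
   = 10 / 224 = 0.0446429 L/hr

CL = 0.0446 L/hr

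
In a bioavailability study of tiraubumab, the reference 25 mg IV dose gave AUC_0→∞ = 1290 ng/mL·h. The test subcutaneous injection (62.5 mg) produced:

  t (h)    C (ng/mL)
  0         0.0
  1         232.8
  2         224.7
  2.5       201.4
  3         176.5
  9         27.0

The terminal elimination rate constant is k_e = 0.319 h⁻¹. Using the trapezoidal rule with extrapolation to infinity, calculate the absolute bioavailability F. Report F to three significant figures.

Trapezoidal AUC_0→9 (subcutaneous injection):
  [0→1]: (0.0+232.8)/2 × 1 = 116.4
  [1→2]: (232.8+224.7)/2 × 1 = 228.75
  [2→2.5]: (224.7+201.4)/2 × 0.5 = 106.525
  [2.5→3]: (201.4+176.5)/2 × 0.5 = 94.475
  [3→9]: (176.5+27.0)/2 × 6 = 610.5
  Sum = 1156.65 ng/mL·h
Tail: C_last/k_e = 27.0/0.319 = 84.639
AUC_0→∞ (subcutaneous injection) = 1156.65 + 84.639 = 1241.289 ng/mL·h
F = (AUC_ev/D_ev)/(AUC_iv/D_iv) = (1241.289/62.5)/(1290/25) = 19.860624/51.6 = 0.3849

F = 0.385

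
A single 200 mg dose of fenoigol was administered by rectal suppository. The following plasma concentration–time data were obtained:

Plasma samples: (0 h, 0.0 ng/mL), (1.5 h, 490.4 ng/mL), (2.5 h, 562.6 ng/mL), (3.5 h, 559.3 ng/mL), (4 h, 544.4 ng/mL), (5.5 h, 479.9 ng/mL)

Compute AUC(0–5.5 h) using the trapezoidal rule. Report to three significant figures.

Trapezoidal AUC_0→5.5:
  [0→1.5]: (0.0+490.4)/2 × 1.5 = 367.8
  [1.5→2.5]: (490.4+562.6)/2 × 1 = 526.5
  [2.5→3.5]: (562.6+559.3)/2 × 1 = 560.95
  [3.5→4]: (559.3+544.4)/2 × 0.5 = 275.925
  [4→5.5]: (544.4+479.9)/2 × 1.5 = 768.225
  Sum = 2499.4 ng/mL·h

AUC = 2500 ng/mL·h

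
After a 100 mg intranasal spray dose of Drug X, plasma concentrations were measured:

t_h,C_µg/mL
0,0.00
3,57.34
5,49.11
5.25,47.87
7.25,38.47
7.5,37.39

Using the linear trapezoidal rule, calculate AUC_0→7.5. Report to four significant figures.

AUC = 300.4 µg/mL·h

Trapezoidal AUC_0→7.5:
  [0→3]: (0.00+57.34)/2 × 3 = 86.01
  [3→5]: (57.34+49.11)/2 × 2 = 106.45
  [5→5.25]: (49.11+47.87)/2 × 0.25 = 12.1225
  [5.25→7.25]: (47.87+38.47)/2 × 2 = 86.34
  [7.25→7.5]: (38.47+37.39)/2 × 0.25 = 9.4825
  Sum = 300.405 µg/mL·h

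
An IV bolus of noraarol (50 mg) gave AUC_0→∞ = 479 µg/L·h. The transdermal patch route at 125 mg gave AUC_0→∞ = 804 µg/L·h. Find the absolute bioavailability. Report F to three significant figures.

F = (AUC_ev / D_ev) / (AUC_iv / D_iv)
  = (804/125) / (479/50)
  = 6.432 / 9.58 = 0.6714

F = 0.671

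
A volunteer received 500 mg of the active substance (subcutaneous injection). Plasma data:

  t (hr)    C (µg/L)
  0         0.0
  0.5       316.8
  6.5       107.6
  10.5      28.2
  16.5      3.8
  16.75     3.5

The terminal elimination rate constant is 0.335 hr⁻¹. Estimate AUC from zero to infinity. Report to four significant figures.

Trapezoidal AUC_0→16.75:
  [0→0.5]: (0.0+316.8)/2 × 0.5 = 79.2
  [0.5→6.5]: (316.8+107.6)/2 × 6 = 1273.2
  [6.5→10.5]: (107.6+28.2)/2 × 4 = 271.6
  [10.5→16.5]: (28.2+3.8)/2 × 6 = 96.0
  [16.5→16.75]: (3.8+3.5)/2 × 0.25 = 0.9125
  Sum = 1720.9125 µg/L·hr
Extrapolated tail: C_last / k_e = 3.5 / 0.335 = 10.448
AUC_0→∞ = 1720.9125 + 10.448 = 1731.3605 µg/L·hr

AUC = 1731 µg/L·hr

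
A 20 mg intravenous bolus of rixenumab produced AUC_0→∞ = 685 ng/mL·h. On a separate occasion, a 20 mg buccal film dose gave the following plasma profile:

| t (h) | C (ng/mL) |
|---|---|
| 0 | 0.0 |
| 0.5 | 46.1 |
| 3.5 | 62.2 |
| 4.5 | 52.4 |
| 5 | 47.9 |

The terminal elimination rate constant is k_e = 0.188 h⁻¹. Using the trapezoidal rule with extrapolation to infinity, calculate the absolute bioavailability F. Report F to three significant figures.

Trapezoidal AUC_0→5 (buccal film):
  [0→0.5]: (0.0+46.1)/2 × 0.5 = 11.525
  [0.5→3.5]: (46.1+62.2)/2 × 3 = 162.45
  [3.5→4.5]: (62.2+52.4)/2 × 1 = 57.3
  [4.5→5]: (52.4+47.9)/2 × 0.5 = 25.075
  Sum = 256.35 ng/mL·h
Tail: C_last/k_e = 47.9/0.188 = 254.787
AUC_0→∞ (buccal film) = 256.35 + 254.787 = 511.137 ng/mL·h
F = (AUC_ev/D_ev)/(AUC_iv/D_iv) = (511.137/20)/(685/20) = 25.55685/34.25 = 0.7462

F = 0.746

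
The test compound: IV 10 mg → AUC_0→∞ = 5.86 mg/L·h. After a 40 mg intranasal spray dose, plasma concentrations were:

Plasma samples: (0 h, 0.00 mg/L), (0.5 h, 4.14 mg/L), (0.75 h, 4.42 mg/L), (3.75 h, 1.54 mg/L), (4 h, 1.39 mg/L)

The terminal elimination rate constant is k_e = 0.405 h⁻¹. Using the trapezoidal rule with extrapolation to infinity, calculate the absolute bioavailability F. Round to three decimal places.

F = 0.633

Trapezoidal AUC_0→4 (intranasal spray):
  [0→0.5]: (0.00+4.14)/2 × 0.5 = 1.035
  [0.5→0.75]: (4.14+4.42)/2 × 0.25 = 1.07
  [0.75→3.75]: (4.42+1.54)/2 × 3 = 8.94
  [3.75→4]: (1.54+1.39)/2 × 0.25 = 0.36625
  Sum = 11.41125 mg/L·h
Tail: C_last/k_e = 1.39/0.405 = 3.432
AUC_0→∞ (intranasal spray) = 11.41125 + 3.432 = 14.84325 mg/L·h
F = (AUC_ev/D_ev)/(AUC_iv/D_iv) = (14.84325/40)/(5.86/10) = 0.37108125/0.586 = 0.6332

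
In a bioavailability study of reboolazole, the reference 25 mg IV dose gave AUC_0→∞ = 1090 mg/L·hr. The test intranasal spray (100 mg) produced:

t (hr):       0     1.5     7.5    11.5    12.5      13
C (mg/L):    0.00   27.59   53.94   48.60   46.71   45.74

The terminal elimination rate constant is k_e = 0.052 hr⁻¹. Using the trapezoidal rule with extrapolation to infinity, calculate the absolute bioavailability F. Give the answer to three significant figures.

Trapezoidal AUC_0→13 (intranasal spray):
  [0→1.5]: (0.00+27.59)/2 × 1.5 = 20.6925
  [1.5→7.5]: (27.59+53.94)/2 × 6 = 244.59
  [7.5→11.5]: (53.94+48.60)/2 × 4 = 205.08
  [11.5→12.5]: (48.60+46.71)/2 × 1 = 47.655
  [12.5→13]: (46.71+45.74)/2 × 0.5 = 23.1125
  Sum = 541.13 mg/L·hr
Tail: C_last/k_e = 45.74/0.052 = 879.615
AUC_0→∞ (intranasal spray) = 541.13 + 879.615 = 1420.745 mg/L·hr
F = (AUC_ev/D_ev)/(AUC_iv/D_iv) = (1420.745/100)/(1090/25) = 14.20745/43.6 = 0.3259

F = 0.326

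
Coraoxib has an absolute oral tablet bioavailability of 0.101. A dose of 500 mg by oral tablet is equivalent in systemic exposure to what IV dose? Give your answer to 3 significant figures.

Systemic exposure from an extravascular dose = F × D_ev, so the equivalent IV dose is F × D_ev.
D_iv = F × D_ev = 0.101 × 500 = 50.5 mg

D_iv = 50.5 mg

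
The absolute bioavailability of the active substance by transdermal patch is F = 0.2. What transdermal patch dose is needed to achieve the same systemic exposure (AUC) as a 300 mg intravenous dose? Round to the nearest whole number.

D_transdermal = 1500 mg

For equal systemic exposure: F × D_ev = D_iv
D_ev = D_iv / F = 300 / 0.2 = 1500 mg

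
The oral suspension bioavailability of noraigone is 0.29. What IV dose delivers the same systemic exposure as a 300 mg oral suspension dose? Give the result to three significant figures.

Systemic exposure from an extravascular dose = F × D_ev, so the equivalent IV dose is F × D_ev.
D_iv = F × D_ev = 0.29 × 300 = 87 mg

D_iv = 87.0 mg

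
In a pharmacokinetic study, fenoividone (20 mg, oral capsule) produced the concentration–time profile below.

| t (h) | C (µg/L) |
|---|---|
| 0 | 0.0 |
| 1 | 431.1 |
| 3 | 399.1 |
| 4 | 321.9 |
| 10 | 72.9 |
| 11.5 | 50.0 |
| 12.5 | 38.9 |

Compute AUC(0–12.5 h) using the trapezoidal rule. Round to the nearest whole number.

AUC = 2727 µg/L·h

Trapezoidal AUC_0→12.5:
  [0→1]: (0.0+431.1)/2 × 1 = 215.55
  [1→3]: (431.1+399.1)/2 × 2 = 830.2
  [3→4]: (399.1+321.9)/2 × 1 = 360.5
  [4→10]: (321.9+72.9)/2 × 6 = 1184.4
  [10→11.5]: (72.9+50.0)/2 × 1.5 = 92.175
  [11.5→12.5]: (50.0+38.9)/2 × 1 = 44.45
  Sum = 2727.275 µg/L·h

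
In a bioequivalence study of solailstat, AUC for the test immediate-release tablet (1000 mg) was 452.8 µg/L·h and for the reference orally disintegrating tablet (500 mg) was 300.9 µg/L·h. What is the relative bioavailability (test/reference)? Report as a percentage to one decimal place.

F_rel = 75.2%

F_rel = (AUC_test/D_test) / (AUC_ref/D_ref)
      = (452.8/1000) / (300.9/500)
      = 0.4528 / 0.6018 = 0.7524 = 75.24%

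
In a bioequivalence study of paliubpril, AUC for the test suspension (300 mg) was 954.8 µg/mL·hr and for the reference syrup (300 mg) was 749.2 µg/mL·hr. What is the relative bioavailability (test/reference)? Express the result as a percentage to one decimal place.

F_rel = 127.4%

F_rel = (AUC_test/D_test) / (AUC_ref/D_ref)
      = (954.8/300) / (749.2/300)
      = 3.18267 / 2.49733 = 1.2744 = 127.44%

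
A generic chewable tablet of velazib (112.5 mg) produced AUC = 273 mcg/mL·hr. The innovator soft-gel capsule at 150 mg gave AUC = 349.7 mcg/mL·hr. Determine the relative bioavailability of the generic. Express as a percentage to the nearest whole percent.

F_rel = 104%

F_rel = (AUC_test/D_test) / (AUC_ref/D_ref)
      = (273/112.5) / (349.7/150)
      = 2.42667 / 2.33133 = 1.0409 = 104.09%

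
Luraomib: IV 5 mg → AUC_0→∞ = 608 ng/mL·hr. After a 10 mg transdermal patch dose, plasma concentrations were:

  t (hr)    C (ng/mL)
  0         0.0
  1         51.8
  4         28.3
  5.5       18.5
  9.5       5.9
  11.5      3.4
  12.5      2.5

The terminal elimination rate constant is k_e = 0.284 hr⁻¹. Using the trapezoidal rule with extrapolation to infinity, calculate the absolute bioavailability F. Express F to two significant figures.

Trapezoidal AUC_0→12.5 (transdermal patch):
  [0→1]: (0.0+51.8)/2 × 1 = 25.9
  [1→4]: (51.8+28.3)/2 × 3 = 120.15
  [4→5.5]: (28.3+18.5)/2 × 1.5 = 35.1
  [5.5→9.5]: (18.5+5.9)/2 × 4 = 48.8
  [9.5→11.5]: (5.9+3.4)/2 × 2 = 9.3
  [11.5→12.5]: (3.4+2.5)/2 × 1 = 2.95
  Sum = 242.2 ng/mL·hr
Tail: C_last/k_e = 2.5/0.284 = 8.803
AUC_0→∞ (transdermal patch) = 242.2 + 8.803 = 251.003 ng/mL·hr
F = (AUC_ev/D_ev)/(AUC_iv/D_iv) = (251.003/10)/(608/5) = 25.1003/121.6 = 0.2064

F = 0.21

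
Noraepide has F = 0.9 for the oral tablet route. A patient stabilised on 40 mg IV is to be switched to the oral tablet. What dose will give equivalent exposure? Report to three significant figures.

D_oral = 44.4 mg

For equal systemic exposure: F × D_ev = D_iv
D_ev = D_iv / F = 40 / 0.9 = 44.4444 mg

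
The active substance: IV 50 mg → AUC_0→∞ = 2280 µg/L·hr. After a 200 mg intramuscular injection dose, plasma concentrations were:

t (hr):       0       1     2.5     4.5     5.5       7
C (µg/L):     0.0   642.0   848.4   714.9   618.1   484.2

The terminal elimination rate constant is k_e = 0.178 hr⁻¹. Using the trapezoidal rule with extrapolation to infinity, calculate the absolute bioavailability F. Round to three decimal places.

Trapezoidal AUC_0→7 (intramuscular injection):
  [0→1]: (0.0+642.0)/2 × 1 = 321.0
  [1→2.5]: (642.0+848.4)/2 × 1.5 = 1117.8
  [2.5→4.5]: (848.4+714.9)/2 × 2 = 1563.3
  [4.5→5.5]: (714.9+618.1)/2 × 1 = 666.5
  [5.5→7]: (618.1+484.2)/2 × 1.5 = 826.725
  Sum = 4495.325 µg/L·hr
Tail: C_last/k_e = 484.2/0.178 = 2720.225
AUC_0→∞ (intramuscular injection) = 4495.325 + 2720.225 = 7215.55 µg/L·hr
F = (AUC_ev/D_ev)/(AUC_iv/D_iv) = (7215.55/200)/(2280/50) = 36.07775/45.6 = 0.7912

F = 0.791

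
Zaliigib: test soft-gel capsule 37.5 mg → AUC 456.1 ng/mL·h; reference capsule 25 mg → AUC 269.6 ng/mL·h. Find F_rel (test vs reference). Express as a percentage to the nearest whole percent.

F_rel = 113%

F_rel = (AUC_test/D_test) / (AUC_ref/D_ref)
      = (456.1/37.5) / (269.6/25)
      = 12.1627 / 10.784 = 1.1278 = 112.78%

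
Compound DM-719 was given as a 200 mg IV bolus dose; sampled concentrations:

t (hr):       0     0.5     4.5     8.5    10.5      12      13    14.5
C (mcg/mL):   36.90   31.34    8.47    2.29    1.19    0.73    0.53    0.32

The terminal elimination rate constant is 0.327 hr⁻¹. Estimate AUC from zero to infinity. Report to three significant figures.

Trapezoidal AUC_0→14.5:
  [0→0.5]: (36.90+31.34)/2 × 0.5 = 17.06
  [0.5→4.5]: (31.34+8.47)/2 × 4 = 79.62
  [4.5→8.5]: (8.47+2.29)/2 × 4 = 21.52
  [8.5→10.5]: (2.29+1.19)/2 × 2 = 3.48
  [10.5→12]: (1.19+0.73)/2 × 1.5 = 1.44
  [12→13]: (0.73+0.53)/2 × 1 = 0.63
  [13→14.5]: (0.53+0.32)/2 × 1.5 = 0.6375
  Sum = 124.3875 mcg/mL·hr
Extrapolated tail: C_last / k_e = 0.32 / 0.327 = 0.979
AUC_0→∞ = 124.3875 + 0.979 = 125.3665 mcg/mL·hr

AUC = 125 mcg/mL·hr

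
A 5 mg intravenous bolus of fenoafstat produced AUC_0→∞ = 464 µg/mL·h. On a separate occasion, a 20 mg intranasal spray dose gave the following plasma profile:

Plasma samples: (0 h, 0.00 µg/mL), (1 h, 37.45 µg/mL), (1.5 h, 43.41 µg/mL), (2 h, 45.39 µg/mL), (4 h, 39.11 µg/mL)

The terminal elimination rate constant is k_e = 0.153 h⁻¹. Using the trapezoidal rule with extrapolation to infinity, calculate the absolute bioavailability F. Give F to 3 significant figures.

F = 0.216

Trapezoidal AUC_0→4 (intranasal spray):
  [0→1]: (0.00+37.45)/2 × 1 = 18.725
  [1→1.5]: (37.45+43.41)/2 × 0.5 = 20.215
  [1.5→2]: (43.41+45.39)/2 × 0.5 = 22.2
  [2→4]: (45.39+39.11)/2 × 2 = 84.5
  Sum = 145.64 µg/mL·h
Tail: C_last/k_e = 39.11/0.153 = 255.621
AUC_0→∞ (intranasal spray) = 145.64 + 255.621 = 401.261 µg/mL·h
F = (AUC_ev/D_ev)/(AUC_iv/D_iv) = (401.261/20)/(464/5) = 20.06305/92.8 = 0.2162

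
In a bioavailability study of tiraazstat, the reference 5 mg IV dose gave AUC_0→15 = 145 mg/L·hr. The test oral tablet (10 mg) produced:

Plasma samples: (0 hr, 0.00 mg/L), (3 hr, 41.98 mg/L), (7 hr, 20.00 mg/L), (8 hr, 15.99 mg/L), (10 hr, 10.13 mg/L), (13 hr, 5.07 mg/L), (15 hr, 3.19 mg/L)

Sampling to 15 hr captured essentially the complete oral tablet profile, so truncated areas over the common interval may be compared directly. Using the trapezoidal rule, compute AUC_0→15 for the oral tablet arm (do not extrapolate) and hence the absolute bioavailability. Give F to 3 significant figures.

F = 0.904

Trapezoidal AUC_0→15 (oral tablet):
  [0→3]: (0.00+41.98)/2 × 3 = 62.97
  [3→7]: (41.98+20.00)/2 × 4 = 123.96
  [7→8]: (20.00+15.99)/2 × 1 = 17.995
  [8→10]: (15.99+10.13)/2 × 2 = 26.12
  [10→13]: (10.13+5.07)/2 × 3 = 22.8
  [13→15]: (5.07+3.19)/2 × 2 = 8.26
  Sum = 262.105 mg/L·hr
F = (AUC_ev/D_ev)/(AUC_iv/D_iv) = (262.105/10)/(145/5) = 26.2105/29 = 0.9038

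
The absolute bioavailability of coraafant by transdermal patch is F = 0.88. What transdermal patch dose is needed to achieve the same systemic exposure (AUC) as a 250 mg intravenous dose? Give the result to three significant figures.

D_transdermal = 284 mg

For equal systemic exposure: F × D_ev = D_iv
D_ev = D_iv / F = 250 / 0.88 = 284.091 mg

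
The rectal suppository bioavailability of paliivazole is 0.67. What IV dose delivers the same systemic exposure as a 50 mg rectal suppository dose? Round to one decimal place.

Systemic exposure from an extravascular dose = F × D_ev, so the equivalent IV dose is F × D_ev.
D_iv = F × D_ev = 0.67 × 50 = 33.5 mg

D_iv = 33.5 mg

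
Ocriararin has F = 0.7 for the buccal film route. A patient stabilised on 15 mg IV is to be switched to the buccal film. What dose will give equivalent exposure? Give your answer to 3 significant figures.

For equal systemic exposure: F × D_ev = D_iv
D_ev = D_iv / F = 15 / 0.7 = 21.4286 mg

D_buccal = 21.4 mg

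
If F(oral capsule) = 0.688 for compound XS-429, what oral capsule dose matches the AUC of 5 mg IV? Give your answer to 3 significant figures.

D_oral = 7.27 mg

For equal systemic exposure: F × D_ev = D_iv
D_ev = D_iv / F = 5 / 0.688 = 7.26744 mg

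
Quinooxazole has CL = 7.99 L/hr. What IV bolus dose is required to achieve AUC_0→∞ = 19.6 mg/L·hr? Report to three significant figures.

Dose = 157 mg

Dose_iv = CL × AUC_0→∞
     = 7.99 × 19.6 = 156.604 mg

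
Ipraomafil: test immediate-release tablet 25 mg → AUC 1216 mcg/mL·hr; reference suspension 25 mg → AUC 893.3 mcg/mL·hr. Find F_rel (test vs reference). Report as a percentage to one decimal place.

F_rel = (AUC_test/D_test) / (AUC_ref/D_ref)
      = (1216/25) / (893.3/25)
      = 48.64 / 35.732 = 1.3612 = 136.12%

F_rel = 136.1%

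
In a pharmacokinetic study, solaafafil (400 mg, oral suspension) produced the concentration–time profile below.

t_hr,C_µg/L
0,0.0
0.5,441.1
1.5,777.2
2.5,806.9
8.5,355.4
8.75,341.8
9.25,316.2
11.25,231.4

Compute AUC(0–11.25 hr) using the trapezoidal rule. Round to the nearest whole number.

AUC = 5798 µg/L·hr

Trapezoidal AUC_0→11.25:
  [0→0.5]: (0.0+441.1)/2 × 0.5 = 110.275
  [0.5→1.5]: (441.1+777.2)/2 × 1 = 609.15
  [1.5→2.5]: (777.2+806.9)/2 × 1 = 792.05
  [2.5→8.5]: (806.9+355.4)/2 × 6 = 3486.9
  [8.5→8.75]: (355.4+341.8)/2 × 0.25 = 87.15
  [8.75→9.25]: (341.8+316.2)/2 × 0.5 = 164.5
  [9.25→11.25]: (316.2+231.4)/2 × 2 = 547.6
  Sum = 5797.625 µg/L·hr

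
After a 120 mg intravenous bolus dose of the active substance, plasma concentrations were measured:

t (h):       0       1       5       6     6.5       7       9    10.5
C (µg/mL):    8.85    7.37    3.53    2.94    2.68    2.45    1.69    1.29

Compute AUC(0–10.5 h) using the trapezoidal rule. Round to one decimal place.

Trapezoidal AUC_0→10.5:
  [0→1]: (8.85+7.37)/2 × 1 = 8.11
  [1→5]: (7.37+3.53)/2 × 4 = 21.8
  [5→6]: (3.53+2.94)/2 × 1 = 3.235
  [6→6.5]: (2.94+2.68)/2 × 0.5 = 1.405
  [6.5→7]: (2.68+2.45)/2 × 0.5 = 1.2825
  [7→9]: (2.45+1.69)/2 × 2 = 4.14
  [9→10.5]: (1.69+1.29)/2 × 1.5 = 2.235
  Sum = 42.2075 µg/mL·h

AUC = 42.2 µg/mL·h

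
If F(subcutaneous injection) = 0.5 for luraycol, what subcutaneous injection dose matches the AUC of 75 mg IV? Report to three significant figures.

D_subcutaneous = 150 mg

For equal systemic exposure: F × D_ev = D_iv
D_ev = D_iv / F = 75 / 0.5 = 150 mg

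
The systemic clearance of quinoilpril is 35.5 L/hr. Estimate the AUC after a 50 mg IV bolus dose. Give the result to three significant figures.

AUC_0→∞ = Dose_iv / CL
        = 50 / 35.5 = 1.40845 mg/L·hr

AUC = 1.41 mg/L·hr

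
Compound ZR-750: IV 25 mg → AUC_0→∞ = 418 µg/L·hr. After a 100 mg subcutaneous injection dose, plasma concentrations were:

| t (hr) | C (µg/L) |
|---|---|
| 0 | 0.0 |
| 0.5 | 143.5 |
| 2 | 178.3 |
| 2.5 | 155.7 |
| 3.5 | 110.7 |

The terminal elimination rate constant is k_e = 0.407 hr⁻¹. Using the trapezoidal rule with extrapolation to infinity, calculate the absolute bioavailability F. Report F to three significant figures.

Trapezoidal AUC_0→3.5 (subcutaneous injection):
  [0→0.5]: (0.0+143.5)/2 × 0.5 = 35.875
  [0.5→2]: (143.5+178.3)/2 × 1.5 = 241.35
  [2→2.5]: (178.3+155.7)/2 × 0.5 = 83.5
  [2.5→3.5]: (155.7+110.7)/2 × 1 = 133.2
  Sum = 493.925 µg/L·hr
Tail: C_last/k_e = 110.7/0.407 = 271.990
AUC_0→∞ (subcutaneous injection) = 493.925 + 271.990 = 765.915 µg/L·hr
F = (AUC_ev/D_ev)/(AUC_iv/D_iv) = (765.915/100)/(418/25) = 7.65915/16.72 = 0.4581

F = 0.458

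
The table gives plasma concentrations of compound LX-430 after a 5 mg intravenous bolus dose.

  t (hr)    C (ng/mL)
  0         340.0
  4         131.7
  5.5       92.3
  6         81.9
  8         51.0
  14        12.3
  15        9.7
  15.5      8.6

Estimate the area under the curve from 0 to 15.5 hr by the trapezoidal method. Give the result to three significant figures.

Trapezoidal AUC_0→15.5:
  [0→4]: (340.0+131.7)/2 × 4 = 943.4
  [4→5.5]: (131.7+92.3)/2 × 1.5 = 168.0
  [5.5→6]: (92.3+81.9)/2 × 0.5 = 43.55
  [6→8]: (81.9+51.0)/2 × 2 = 132.9
  [8→14]: (51.0+12.3)/2 × 6 = 189.9
  [14→15]: (12.3+9.7)/2 × 1 = 11.0
  [15→15.5]: (9.7+8.6)/2 × 0.5 = 4.575
  Sum = 1493.325 ng/mL·hr

AUC = 1490 ng/mL·hr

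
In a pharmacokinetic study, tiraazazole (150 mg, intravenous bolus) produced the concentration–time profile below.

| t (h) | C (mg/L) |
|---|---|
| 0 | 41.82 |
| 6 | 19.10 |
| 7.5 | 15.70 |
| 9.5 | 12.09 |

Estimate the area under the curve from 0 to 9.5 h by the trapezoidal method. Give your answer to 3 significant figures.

AUC = 237 mg/L·h

Trapezoidal AUC_0→9.5:
  [0→6]: (41.82+19.10)/2 × 6 = 182.76
  [6→7.5]: (19.10+15.70)/2 × 1.5 = 26.1
  [7.5→9.5]: (15.70+12.09)/2 × 2 = 27.79
  Sum = 236.65 mg/L·h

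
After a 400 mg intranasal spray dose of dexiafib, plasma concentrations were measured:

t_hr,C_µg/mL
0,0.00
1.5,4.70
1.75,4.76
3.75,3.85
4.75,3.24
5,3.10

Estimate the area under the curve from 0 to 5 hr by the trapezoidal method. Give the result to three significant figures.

AUC = 17.7 µg/mL·hr

Trapezoidal AUC_0→5:
  [0→1.5]: (0.00+4.70)/2 × 1.5 = 3.525
  [1.5→1.75]: (4.70+4.76)/2 × 0.25 = 1.1825
  [1.75→3.75]: (4.76+3.85)/2 × 2 = 8.61
  [3.75→4.75]: (3.85+3.24)/2 × 1 = 3.545
  [4.75→5]: (3.24+3.10)/2 × 0.25 = 0.7925
  Sum = 17.655 µg/mL·hr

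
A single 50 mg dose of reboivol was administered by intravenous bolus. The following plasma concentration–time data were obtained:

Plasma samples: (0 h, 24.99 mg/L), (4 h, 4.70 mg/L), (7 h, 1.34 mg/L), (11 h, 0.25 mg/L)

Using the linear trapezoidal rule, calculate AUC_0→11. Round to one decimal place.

AUC = 71.6 mg/L·h

Trapezoidal AUC_0→11:
  [0→4]: (24.99+4.70)/2 × 4 = 59.38
  [4→7]: (4.70+1.34)/2 × 3 = 9.06
  [7→11]: (1.34+0.25)/2 × 4 = 3.18
  Sum = 71.62 mg/L·h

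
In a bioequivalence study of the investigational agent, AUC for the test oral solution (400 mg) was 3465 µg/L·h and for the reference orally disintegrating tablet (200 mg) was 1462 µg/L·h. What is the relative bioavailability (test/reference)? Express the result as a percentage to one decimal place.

F_rel = (AUC_test/D_test) / (AUC_ref/D_ref)
      = (3465/400) / (1462/200)
      = 8.6625 / 7.31 = 1.1850 = 118.50%

F_rel = 118.5%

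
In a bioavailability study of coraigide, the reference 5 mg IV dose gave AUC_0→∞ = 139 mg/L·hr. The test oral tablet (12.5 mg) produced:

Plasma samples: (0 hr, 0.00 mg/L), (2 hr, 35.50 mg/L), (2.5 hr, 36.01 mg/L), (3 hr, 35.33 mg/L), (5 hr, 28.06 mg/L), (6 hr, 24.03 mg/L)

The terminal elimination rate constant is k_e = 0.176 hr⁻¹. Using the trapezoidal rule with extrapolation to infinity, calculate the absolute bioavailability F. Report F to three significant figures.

Trapezoidal AUC_0→6 (oral tablet):
  [0→2]: (0.00+35.50)/2 × 2 = 35.5
  [2→2.5]: (35.50+36.01)/2 × 0.5 = 17.8775
  [2.5→3]: (36.01+35.33)/2 × 0.5 = 17.835
  [3→5]: (35.33+28.06)/2 × 2 = 63.39
  [5→6]: (28.06+24.03)/2 × 1 = 26.045
  Sum = 160.6475 mg/L·hr
Tail: C_last/k_e = 24.03/0.176 = 136.534
AUC_0→∞ (oral tablet) = 160.6475 + 136.534 = 297.1815 mg/L·hr
F = (AUC_ev/D_ev)/(AUC_iv/D_iv) = (297.1815/12.5)/(139/5) = 23.77452/27.8 = 0.8552

F = 0.855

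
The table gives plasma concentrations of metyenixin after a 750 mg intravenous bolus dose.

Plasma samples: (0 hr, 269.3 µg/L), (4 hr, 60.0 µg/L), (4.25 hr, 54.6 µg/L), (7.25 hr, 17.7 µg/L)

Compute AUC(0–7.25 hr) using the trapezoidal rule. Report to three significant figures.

AUC = 781 µg/L·hr

Trapezoidal AUC_0→7.25:
  [0→4]: (269.3+60.0)/2 × 4 = 658.6
  [4→4.25]: (60.0+54.6)/2 × 0.25 = 14.325
  [4.25→7.25]: (54.6+17.7)/2 × 3 = 108.45
  Sum = 781.375 µg/L·hr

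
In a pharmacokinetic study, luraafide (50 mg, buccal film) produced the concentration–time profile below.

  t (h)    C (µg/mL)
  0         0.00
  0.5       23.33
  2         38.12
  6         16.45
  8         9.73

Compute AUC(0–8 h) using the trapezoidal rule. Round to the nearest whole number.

Trapezoidal AUC_0→8:
  [0→0.5]: (0.00+23.33)/2 × 0.5 = 5.8325
  [0.5→2]: (23.33+38.12)/2 × 1.5 = 46.0875
  [2→6]: (38.12+16.45)/2 × 4 = 109.14
  [6→8]: (16.45+9.73)/2 × 2 = 26.18
  Sum = 187.24 µg/mL·h

AUC = 187 µg/mL·h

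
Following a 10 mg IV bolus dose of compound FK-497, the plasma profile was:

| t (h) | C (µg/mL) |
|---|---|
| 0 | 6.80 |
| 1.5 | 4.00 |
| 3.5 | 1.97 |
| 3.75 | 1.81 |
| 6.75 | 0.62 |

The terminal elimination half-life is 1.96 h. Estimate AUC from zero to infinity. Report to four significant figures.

Trapezoidal AUC_0→6.75:
  [0→1.5]: (6.80+4.00)/2 × 1.5 = 8.1
  [1.5→3.5]: (4.00+1.97)/2 × 2 = 5.97
  [3.5→3.75]: (1.97+1.81)/2 × 0.25 = 0.4725
  [3.75→6.75]: (1.81+0.62)/2 × 3 = 3.645
  Sum = 18.1875 µg/mL·h
k_e = ln2 / t½ = 0.693147 / 1.96 = 0.3536 h^-1
Extrapolated tail: C_last / k_e = 0.62 / 0.3536 = 1.753
AUC_0→∞ = 18.1875 + 1.753 = 19.9405 µg/mL·h

AUC = 19.94 µg/mL·h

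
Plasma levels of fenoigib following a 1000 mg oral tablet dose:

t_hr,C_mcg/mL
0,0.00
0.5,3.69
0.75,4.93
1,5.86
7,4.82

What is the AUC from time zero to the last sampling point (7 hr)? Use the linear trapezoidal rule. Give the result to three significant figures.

Trapezoidal AUC_0→7:
  [0→0.5]: (0.00+3.69)/2 × 0.5 = 0.9225
  [0.5→0.75]: (3.69+4.93)/2 × 0.25 = 1.0775
  [0.75→1]: (4.93+5.86)/2 × 0.25 = 1.34875
  [1→7]: (5.86+4.82)/2 × 6 = 32.04
  Sum = 35.38875 mcg/mL·hr

AUC = 35.4 mcg/mL·hr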